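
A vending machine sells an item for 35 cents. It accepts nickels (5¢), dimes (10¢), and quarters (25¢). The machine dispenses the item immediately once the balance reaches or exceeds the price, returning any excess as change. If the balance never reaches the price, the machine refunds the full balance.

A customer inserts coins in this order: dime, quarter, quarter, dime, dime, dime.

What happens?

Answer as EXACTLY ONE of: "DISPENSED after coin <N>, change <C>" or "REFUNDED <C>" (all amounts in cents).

Answer: DISPENSED after coin 2, change 0

Derivation:
Price: 35¢
Coin 1 (dime, 10¢): balance = 10¢
Coin 2 (quarter, 25¢): balance = 35¢
  → balance >= price → DISPENSE, change = 35 - 35 = 0¢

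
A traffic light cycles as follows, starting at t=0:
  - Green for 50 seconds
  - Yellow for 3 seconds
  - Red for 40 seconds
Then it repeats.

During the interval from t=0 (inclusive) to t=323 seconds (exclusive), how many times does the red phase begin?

Answer: 3

Derivation:
Cycle = 50+3+40 = 93s
red phase starts at t = k*93 + 53 for k=0,1,2,...
Need k*93+53 < 323 → k < 2.903
k ∈ {0, ..., 2} → 3 starts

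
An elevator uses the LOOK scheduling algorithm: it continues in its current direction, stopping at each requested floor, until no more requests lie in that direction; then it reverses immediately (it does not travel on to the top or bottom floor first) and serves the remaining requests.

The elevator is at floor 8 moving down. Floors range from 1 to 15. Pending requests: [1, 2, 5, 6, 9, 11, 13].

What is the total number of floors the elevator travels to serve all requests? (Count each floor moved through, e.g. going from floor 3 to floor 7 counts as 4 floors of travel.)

Answer: 19

Derivation:
Start at floor 8 moving down, LOOK stop order: [6, 5, 2, 1, 9, 11, 13]
  8 → 6: |6-8| = 2, total = 2
  6 → 5: |5-6| = 1, total = 3
  5 → 2: |2-5| = 3, total = 6
  2 → 1: |1-2| = 1, total = 7
  1 → 9: |9-1| = 8, total = 15
  9 → 11: |11-9| = 2, total = 17
  11 → 13: |13-11| = 2, total = 19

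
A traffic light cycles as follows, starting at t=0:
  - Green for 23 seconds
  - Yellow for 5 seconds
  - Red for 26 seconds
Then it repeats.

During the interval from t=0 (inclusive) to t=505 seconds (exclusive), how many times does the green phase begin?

Cycle = 23+5+26 = 54s
green phase starts at t = k*54 + 0 for k=0,1,2,...
Need k*54+0 < 505 → k < 9.352
k ∈ {0, ..., 9} → 10 starts

Answer: 10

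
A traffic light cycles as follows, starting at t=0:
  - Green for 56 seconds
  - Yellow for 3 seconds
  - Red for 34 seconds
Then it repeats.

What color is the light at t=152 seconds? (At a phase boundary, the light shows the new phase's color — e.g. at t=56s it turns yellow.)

Cycle length = 56 + 3 + 34 = 93s
t = 152, phase_t = 152 mod 93 = 59
59 >= 59 → RED

Answer: red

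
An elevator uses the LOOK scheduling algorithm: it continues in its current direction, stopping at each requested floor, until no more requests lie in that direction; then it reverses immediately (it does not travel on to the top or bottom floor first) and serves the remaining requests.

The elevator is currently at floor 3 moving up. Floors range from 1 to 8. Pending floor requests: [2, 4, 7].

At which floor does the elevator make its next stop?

Current floor: 3, direction: up
Requests above: [4, 7]
Requests below: [2]
Moving up and requests lie above → nearest above is min([4, 7]) = 4

Answer: 4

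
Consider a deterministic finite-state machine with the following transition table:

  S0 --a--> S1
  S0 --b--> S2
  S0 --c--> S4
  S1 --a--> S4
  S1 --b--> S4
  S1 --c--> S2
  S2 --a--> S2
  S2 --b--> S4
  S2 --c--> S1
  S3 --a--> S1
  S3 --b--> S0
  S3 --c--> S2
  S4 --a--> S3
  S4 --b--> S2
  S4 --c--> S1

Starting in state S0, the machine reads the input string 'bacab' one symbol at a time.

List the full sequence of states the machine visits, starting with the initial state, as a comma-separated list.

Answer: S0, S2, S2, S1, S4, S2

Derivation:
Start: S0
  read 'b': S0 --b--> S2
  read 'a': S2 --a--> S2
  read 'c': S2 --c--> S1
  read 'a': S1 --a--> S4
  read 'b': S4 --b--> S2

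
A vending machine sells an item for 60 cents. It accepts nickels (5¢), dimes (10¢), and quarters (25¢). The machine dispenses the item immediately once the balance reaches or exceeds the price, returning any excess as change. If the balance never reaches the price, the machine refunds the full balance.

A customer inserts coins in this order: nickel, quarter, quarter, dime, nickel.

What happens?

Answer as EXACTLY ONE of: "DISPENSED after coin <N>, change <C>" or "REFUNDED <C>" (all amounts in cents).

Price: 60¢
Coin 1 (nickel, 5¢): balance = 5¢
Coin 2 (quarter, 25¢): balance = 30¢
Coin 3 (quarter, 25¢): balance = 55¢
Coin 4 (dime, 10¢): balance = 65¢
  → balance >= price → DISPENSE, change = 65 - 60 = 5¢

Answer: DISPENSED after coin 4, change 5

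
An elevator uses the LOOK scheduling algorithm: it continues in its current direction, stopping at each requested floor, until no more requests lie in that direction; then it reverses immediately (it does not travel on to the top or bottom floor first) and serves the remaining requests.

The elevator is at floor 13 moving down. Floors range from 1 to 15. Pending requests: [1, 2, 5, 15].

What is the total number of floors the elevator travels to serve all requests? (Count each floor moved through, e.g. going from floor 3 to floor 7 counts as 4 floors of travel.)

Start at floor 13 moving down, LOOK stop order: [5, 2, 1, 15]
  13 → 5: |5-13| = 8, total = 8
  5 → 2: |2-5| = 3, total = 11
  2 → 1: |1-2| = 1, total = 12
  1 → 15: |15-1| = 14, total = 26

Answer: 26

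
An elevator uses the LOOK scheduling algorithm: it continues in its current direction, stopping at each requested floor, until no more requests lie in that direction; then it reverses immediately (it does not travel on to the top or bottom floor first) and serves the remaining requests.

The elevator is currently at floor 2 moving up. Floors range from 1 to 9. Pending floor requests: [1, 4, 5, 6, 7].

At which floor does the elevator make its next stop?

Answer: 4

Derivation:
Current floor: 2, direction: up
Requests above: [4, 5, 6, 7]
Requests below: [1]
Moving up and requests lie above → nearest above is min([4, 5, 6, 7]) = 4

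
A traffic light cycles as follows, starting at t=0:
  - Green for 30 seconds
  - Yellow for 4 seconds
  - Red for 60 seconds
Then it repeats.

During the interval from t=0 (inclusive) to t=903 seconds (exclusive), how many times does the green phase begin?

Answer: 10

Derivation:
Cycle = 30+4+60 = 94s
green phase starts at t = k*94 + 0 for k=0,1,2,...
Need k*94+0 < 903 → k < 9.606
k ∈ {0, ..., 9} → 10 starts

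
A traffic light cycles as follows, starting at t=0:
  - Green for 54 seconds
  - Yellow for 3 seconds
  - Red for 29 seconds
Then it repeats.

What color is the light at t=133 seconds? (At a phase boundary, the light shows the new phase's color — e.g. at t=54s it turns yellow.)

Answer: green

Derivation:
Cycle length = 54 + 3 + 29 = 86s
t = 133, phase_t = 133 mod 86 = 47
47 < 54 (green end) → GREEN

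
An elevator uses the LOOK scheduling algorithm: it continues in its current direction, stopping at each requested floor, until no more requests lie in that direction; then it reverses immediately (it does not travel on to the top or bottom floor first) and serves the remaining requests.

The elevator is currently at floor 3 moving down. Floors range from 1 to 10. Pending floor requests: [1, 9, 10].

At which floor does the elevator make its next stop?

Current floor: 3, direction: down
Requests above: [9, 10]
Requests below: [1]
Moving down and requests lie below → nearest below is max([1]) = 1

Answer: 1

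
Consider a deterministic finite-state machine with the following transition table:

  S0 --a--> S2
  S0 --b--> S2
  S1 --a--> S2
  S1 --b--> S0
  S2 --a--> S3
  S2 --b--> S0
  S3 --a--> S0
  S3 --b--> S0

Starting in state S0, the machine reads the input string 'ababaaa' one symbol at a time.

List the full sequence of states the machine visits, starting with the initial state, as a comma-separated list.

Answer: S0, S2, S0, S2, S0, S2, S3, S0

Derivation:
Start: S0
  read 'a': S0 --a--> S2
  read 'b': S2 --b--> S0
  read 'a': S0 --a--> S2
  read 'b': S2 --b--> S0
  read 'a': S0 --a--> S2
  read 'a': S2 --a--> S3
  read 'a': S3 --a--> S0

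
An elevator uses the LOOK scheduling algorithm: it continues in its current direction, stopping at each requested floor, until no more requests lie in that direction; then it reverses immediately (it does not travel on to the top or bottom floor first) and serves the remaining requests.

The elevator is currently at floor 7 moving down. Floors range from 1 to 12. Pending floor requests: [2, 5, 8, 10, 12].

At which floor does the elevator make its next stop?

Answer: 5

Derivation:
Current floor: 7, direction: down
Requests above: [8, 10, 12]
Requests below: [2, 5]
Moving down and requests lie below → nearest below is max([2, 5]) = 5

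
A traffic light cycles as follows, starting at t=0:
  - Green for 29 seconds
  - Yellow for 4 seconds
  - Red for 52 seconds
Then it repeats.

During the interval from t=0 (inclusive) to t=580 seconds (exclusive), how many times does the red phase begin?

Answer: 7

Derivation:
Cycle = 29+4+52 = 85s
red phase starts at t = k*85 + 33 for k=0,1,2,...
Need k*85+33 < 580 → k < 6.435
k ∈ {0, ..., 6} → 7 starts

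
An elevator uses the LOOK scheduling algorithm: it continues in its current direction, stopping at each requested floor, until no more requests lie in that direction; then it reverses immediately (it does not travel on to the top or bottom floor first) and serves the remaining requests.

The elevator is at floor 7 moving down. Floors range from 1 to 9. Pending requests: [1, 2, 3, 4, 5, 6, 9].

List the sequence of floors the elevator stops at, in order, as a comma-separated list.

Answer: 6, 5, 4, 3, 2, 1, 9

Derivation:
Current: 7, moving DOWN
Serve below first (descending): [6, 5, 4, 3, 2, 1]
Then reverse, serve above (ascending): [9]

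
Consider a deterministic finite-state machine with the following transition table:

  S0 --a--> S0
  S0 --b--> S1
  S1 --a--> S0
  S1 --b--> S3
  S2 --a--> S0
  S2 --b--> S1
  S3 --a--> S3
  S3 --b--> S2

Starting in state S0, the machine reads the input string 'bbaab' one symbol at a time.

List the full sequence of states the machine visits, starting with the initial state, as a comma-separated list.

Start: S0
  read 'b': S0 --b--> S1
  read 'b': S1 --b--> S3
  read 'a': S3 --a--> S3
  read 'a': S3 --a--> S3
  read 'b': S3 --b--> S2

Answer: S0, S1, S3, S3, S3, S2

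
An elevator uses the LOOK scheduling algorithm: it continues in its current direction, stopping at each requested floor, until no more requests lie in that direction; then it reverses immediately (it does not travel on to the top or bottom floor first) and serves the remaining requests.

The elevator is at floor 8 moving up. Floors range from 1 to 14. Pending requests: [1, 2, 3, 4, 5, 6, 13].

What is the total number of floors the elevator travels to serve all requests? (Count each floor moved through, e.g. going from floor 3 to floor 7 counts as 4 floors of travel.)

Answer: 17

Derivation:
Start at floor 8 moving up, LOOK stop order: [13, 6, 5, 4, 3, 2, 1]
  8 → 13: |13-8| = 5, total = 5
  13 → 6: |6-13| = 7, total = 12
  6 → 5: |5-6| = 1, total = 13
  5 → 4: |4-5| = 1, total = 14
  4 → 3: |3-4| = 1, total = 15
  3 → 2: |2-3| = 1, total = 16
  2 → 1: |1-2| = 1, total = 17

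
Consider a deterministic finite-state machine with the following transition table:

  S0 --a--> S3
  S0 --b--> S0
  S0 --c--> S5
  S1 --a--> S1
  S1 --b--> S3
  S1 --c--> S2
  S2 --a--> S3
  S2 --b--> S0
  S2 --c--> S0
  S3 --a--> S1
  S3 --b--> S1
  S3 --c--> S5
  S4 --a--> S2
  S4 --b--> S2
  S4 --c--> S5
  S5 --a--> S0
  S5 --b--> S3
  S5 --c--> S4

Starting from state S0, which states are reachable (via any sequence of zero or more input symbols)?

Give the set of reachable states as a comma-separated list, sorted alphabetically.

Answer: S0, S1, S2, S3, S4, S5

Derivation:
BFS from S0:
  visit S0: S0--a-->S3 (new), S0--b-->S0 (seen), S0--c-->S5 (new)
  visit S3: S3--a-->S1 (new), S3--b-->S1 (seen), S3--c-->S5 (seen)
  visit S5: S5--a-->S0 (seen), S5--b-->S3 (seen), S5--c-->S4 (new)
  visit S1: S1--a-->S1 (seen), S1--b-->S3 (seen), S1--c-->S2 (new)
  visit S4: S4--a-->S2 (seen), S4--b-->S2 (seen), S4--c-->S5 (seen)
  visit S2: S2--a-->S3 (seen), S2--b-->S0 (seen), S2--c-->S0 (seen)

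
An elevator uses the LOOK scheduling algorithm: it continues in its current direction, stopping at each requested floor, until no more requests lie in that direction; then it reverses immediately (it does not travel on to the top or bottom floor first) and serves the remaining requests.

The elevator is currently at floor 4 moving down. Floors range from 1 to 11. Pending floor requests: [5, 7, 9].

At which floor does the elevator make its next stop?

Current floor: 4, direction: down
Requests above: [5, 7, 9]
Requests below: []
Moving down but no requests below → reverse; nearest above is min([5, 7, 9]) = 5

Answer: 5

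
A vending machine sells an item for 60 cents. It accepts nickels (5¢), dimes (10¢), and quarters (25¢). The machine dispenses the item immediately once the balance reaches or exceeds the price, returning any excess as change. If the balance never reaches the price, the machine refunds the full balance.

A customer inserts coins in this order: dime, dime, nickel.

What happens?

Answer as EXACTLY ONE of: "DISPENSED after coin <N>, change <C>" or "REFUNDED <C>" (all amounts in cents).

Price: 60¢
Coin 1 (dime, 10¢): balance = 10¢
Coin 2 (dime, 10¢): balance = 20¢
Coin 3 (nickel, 5¢): balance = 25¢
All coins inserted, balance 25¢ < price 60¢ → REFUND 25¢

Answer: REFUNDED 25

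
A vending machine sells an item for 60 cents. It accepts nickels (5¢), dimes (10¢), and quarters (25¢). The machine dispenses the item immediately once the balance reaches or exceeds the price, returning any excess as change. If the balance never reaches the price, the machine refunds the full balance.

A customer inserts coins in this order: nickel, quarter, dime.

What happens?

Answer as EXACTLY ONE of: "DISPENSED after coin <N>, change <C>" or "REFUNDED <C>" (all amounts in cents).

Price: 60¢
Coin 1 (nickel, 5¢): balance = 5¢
Coin 2 (quarter, 25¢): balance = 30¢
Coin 3 (dime, 10¢): balance = 40¢
All coins inserted, balance 40¢ < price 60¢ → REFUND 40¢

Answer: REFUNDED 40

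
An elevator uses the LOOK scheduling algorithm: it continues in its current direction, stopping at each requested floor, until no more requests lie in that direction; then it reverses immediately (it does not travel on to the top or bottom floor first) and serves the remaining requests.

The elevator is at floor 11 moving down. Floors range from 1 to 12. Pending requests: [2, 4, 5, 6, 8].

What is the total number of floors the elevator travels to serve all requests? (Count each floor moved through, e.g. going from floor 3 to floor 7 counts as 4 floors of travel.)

Start at floor 11 moving down, LOOK stop order: [8, 6, 5, 4, 2]
  11 → 8: |8-11| = 3, total = 3
  8 → 6: |6-8| = 2, total = 5
  6 → 5: |5-6| = 1, total = 6
  5 → 4: |4-5| = 1, total = 7
  4 → 2: |2-4| = 2, total = 9

Answer: 9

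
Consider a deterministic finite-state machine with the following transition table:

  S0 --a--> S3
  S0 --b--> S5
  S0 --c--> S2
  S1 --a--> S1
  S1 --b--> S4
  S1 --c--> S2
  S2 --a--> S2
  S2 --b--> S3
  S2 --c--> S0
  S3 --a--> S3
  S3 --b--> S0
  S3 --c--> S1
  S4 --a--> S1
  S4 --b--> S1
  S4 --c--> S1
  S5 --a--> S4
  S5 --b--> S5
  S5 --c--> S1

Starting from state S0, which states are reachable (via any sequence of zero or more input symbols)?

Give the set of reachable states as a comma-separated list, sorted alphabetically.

BFS from S0:
  visit S0: S0--a-->S3 (new), S0--b-->S5 (new), S0--c-->S2 (new)
  visit S3: S3--a-->S3 (seen), S3--b-->S0 (seen), S3--c-->S1 (new)
  visit S5: S5--a-->S4 (new), S5--b-->S5 (seen), S5--c-->S1 (seen)
  visit S2: S2--a-->S2 (seen), S2--b-->S3 (seen), S2--c-->S0 (seen)
  visit S1: S1--a-->S1 (seen), S1--b-->S4 (seen), S1--c-->S2 (seen)
  visit S4: S4--a-->S1 (seen), S4--b-->S1 (seen), S4--c-->S1 (seen)

Answer: S0, S1, S2, S3, S4, S5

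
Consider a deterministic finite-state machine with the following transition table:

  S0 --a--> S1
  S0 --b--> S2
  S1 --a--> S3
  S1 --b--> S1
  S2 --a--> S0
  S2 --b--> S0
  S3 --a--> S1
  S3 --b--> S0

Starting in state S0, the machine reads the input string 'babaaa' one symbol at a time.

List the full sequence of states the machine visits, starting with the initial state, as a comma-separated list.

Start: S0
  read 'b': S0 --b--> S2
  read 'a': S2 --a--> S0
  read 'b': S0 --b--> S2
  read 'a': S2 --a--> S0
  read 'a': S0 --a--> S1
  read 'a': S1 --a--> S3

Answer: S0, S2, S0, S2, S0, S1, S3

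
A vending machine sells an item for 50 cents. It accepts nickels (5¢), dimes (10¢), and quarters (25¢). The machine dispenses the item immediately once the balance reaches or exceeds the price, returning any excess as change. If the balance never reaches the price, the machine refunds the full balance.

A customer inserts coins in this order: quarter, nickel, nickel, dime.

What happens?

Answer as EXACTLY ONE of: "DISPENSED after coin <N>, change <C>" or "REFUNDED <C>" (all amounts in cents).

Answer: REFUNDED 45

Derivation:
Price: 50¢
Coin 1 (quarter, 25¢): balance = 25¢
Coin 2 (nickel, 5¢): balance = 30¢
Coin 3 (nickel, 5¢): balance = 35¢
Coin 4 (dime, 10¢): balance = 45¢
All coins inserted, balance 45¢ < price 50¢ → REFUND 45¢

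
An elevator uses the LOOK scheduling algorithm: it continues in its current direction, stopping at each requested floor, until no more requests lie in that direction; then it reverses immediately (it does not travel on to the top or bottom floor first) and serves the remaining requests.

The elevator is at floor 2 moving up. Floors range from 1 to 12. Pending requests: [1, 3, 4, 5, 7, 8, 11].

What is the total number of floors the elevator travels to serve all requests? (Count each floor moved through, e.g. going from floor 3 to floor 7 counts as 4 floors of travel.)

Start at floor 2 moving up, LOOK stop order: [3, 4, 5, 7, 8, 11, 1]
  2 → 3: |3-2| = 1, total = 1
  3 → 4: |4-3| = 1, total = 2
  4 → 5: |5-4| = 1, total = 3
  5 → 7: |7-5| = 2, total = 5
  7 → 8: |8-7| = 1, total = 6
  8 → 11: |11-8| = 3, total = 9
  11 → 1: |1-11| = 10, total = 19

Answer: 19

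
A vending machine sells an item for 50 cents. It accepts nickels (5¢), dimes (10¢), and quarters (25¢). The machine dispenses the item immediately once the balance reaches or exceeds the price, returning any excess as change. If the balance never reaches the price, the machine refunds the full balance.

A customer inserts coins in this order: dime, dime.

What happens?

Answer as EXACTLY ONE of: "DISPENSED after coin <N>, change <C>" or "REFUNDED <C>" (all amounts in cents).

Price: 50¢
Coin 1 (dime, 10¢): balance = 10¢
Coin 2 (dime, 10¢): balance = 20¢
All coins inserted, balance 20¢ < price 50¢ → REFUND 20¢

Answer: REFUNDED 20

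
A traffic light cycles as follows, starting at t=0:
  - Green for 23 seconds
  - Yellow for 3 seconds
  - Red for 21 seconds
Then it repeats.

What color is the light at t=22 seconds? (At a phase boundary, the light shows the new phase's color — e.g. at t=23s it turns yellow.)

Answer: green

Derivation:
Cycle length = 23 + 3 + 21 = 47s
t = 22, phase_t = 22 mod 47 = 22
22 < 23 (green end) → GREEN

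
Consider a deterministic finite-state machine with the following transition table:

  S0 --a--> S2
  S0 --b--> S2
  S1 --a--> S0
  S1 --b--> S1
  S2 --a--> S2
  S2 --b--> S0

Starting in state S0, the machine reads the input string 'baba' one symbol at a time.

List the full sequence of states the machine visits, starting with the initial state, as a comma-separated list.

Start: S0
  read 'b': S0 --b--> S2
  read 'a': S2 --a--> S2
  read 'b': S2 --b--> S0
  read 'a': S0 --a--> S2

Answer: S0, S2, S2, S0, S2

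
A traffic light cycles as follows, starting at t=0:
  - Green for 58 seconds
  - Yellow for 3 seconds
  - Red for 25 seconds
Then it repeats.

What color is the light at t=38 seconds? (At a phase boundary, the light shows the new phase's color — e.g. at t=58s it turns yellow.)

Answer: green

Derivation:
Cycle length = 58 + 3 + 25 = 86s
t = 38, phase_t = 38 mod 86 = 38
38 < 58 (green end) → GREEN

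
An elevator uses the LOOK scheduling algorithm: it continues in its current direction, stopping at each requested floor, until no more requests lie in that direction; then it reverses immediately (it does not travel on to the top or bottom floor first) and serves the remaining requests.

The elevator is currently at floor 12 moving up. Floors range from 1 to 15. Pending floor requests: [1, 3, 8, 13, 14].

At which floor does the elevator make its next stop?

Answer: 13

Derivation:
Current floor: 12, direction: up
Requests above: [13, 14]
Requests below: [1, 3, 8]
Moving up and requests lie above → nearest above is min([13, 14]) = 13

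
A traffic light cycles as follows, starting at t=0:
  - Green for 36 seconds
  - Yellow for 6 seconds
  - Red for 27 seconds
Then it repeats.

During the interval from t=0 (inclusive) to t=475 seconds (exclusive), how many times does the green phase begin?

Answer: 7

Derivation:
Cycle = 36+6+27 = 69s
green phase starts at t = k*69 + 0 for k=0,1,2,...
Need k*69+0 < 475 → k < 6.884
k ∈ {0, ..., 6} → 7 starts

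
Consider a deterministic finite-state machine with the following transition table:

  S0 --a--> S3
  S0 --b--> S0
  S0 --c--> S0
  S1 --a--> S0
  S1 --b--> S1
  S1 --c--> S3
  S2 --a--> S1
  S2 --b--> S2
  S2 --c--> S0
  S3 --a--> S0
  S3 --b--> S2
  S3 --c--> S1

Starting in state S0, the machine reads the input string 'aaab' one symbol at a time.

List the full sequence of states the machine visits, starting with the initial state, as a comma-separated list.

Answer: S0, S3, S0, S3, S2

Derivation:
Start: S0
  read 'a': S0 --a--> S3
  read 'a': S3 --a--> S0
  read 'a': S0 --a--> S3
  read 'b': S3 --b--> S2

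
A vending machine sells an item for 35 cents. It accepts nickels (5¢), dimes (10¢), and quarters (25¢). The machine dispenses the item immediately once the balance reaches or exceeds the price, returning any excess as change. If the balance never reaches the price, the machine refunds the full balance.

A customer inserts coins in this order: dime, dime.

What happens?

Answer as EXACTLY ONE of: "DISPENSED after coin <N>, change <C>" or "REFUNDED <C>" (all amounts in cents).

Price: 35¢
Coin 1 (dime, 10¢): balance = 10¢
Coin 2 (dime, 10¢): balance = 20¢
All coins inserted, balance 20¢ < price 35¢ → REFUND 20¢

Answer: REFUNDED 20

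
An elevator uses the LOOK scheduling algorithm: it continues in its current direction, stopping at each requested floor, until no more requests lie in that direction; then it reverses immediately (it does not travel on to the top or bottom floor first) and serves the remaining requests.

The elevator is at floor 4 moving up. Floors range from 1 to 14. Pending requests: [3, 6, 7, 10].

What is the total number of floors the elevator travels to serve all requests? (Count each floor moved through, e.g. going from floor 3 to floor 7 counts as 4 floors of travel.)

Answer: 13

Derivation:
Start at floor 4 moving up, LOOK stop order: [6, 7, 10, 3]
  4 → 6: |6-4| = 2, total = 2
  6 → 7: |7-6| = 1, total = 3
  7 → 10: |10-7| = 3, total = 6
  10 → 3: |3-10| = 7, total = 13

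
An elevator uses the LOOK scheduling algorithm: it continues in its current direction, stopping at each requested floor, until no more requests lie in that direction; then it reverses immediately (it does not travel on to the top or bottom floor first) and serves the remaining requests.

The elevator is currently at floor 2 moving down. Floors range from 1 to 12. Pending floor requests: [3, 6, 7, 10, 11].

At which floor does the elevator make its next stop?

Current floor: 2, direction: down
Requests above: [3, 6, 7, 10, 11]
Requests below: []
Moving down but no requests below → reverse; nearest above is min([3, 6, 7, 10, 11]) = 3

Answer: 3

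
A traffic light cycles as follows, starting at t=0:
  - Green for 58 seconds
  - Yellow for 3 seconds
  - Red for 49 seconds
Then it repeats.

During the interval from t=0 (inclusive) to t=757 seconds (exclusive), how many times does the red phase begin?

Answer: 7

Derivation:
Cycle = 58+3+49 = 110s
red phase starts at t = k*110 + 61 for k=0,1,2,...
Need k*110+61 < 757 → k < 6.327
k ∈ {0, ..., 6} → 7 starts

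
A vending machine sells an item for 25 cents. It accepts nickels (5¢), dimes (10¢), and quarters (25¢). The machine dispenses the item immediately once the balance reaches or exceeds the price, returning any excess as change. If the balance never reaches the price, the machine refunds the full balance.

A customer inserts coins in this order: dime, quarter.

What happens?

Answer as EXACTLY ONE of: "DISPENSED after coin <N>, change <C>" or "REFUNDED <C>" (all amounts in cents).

Answer: DISPENSED after coin 2, change 10

Derivation:
Price: 25¢
Coin 1 (dime, 10¢): balance = 10¢
Coin 2 (quarter, 25¢): balance = 35¢
  → balance >= price → DISPENSE, change = 35 - 25 = 10¢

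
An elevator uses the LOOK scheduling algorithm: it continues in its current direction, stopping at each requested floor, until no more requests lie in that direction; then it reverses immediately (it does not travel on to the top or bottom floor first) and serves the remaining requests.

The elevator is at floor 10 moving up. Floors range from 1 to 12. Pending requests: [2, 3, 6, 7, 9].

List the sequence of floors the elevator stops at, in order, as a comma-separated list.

Current: 10, moving UP
Serve above first (ascending): []
Then reverse, serve below (descending): [9, 7, 6, 3, 2]

Answer: 9, 7, 6, 3, 2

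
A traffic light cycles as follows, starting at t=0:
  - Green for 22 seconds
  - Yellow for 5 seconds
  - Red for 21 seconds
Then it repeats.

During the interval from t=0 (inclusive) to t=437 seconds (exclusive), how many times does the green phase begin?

Answer: 10

Derivation:
Cycle = 22+5+21 = 48s
green phase starts at t = k*48 + 0 for k=0,1,2,...
Need k*48+0 < 437 → k < 9.104
k ∈ {0, ..., 9} → 10 starts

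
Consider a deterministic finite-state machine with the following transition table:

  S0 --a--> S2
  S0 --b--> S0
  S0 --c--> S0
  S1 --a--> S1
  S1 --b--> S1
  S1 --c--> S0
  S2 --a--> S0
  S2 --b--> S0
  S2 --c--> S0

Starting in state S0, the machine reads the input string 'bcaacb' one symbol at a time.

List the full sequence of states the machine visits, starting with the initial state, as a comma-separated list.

Start: S0
  read 'b': S0 --b--> S0
  read 'c': S0 --c--> S0
  read 'a': S0 --a--> S2
  read 'a': S2 --a--> S0
  read 'c': S0 --c--> S0
  read 'b': S0 --b--> S0

Answer: S0, S0, S0, S2, S0, S0, S0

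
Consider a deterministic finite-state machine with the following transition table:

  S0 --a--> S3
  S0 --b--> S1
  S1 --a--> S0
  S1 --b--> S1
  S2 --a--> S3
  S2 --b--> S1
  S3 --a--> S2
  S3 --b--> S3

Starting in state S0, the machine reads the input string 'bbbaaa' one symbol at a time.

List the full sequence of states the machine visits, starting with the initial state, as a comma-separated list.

Start: S0
  read 'b': S0 --b--> S1
  read 'b': S1 --b--> S1
  read 'b': S1 --b--> S1
  read 'a': S1 --a--> S0
  read 'a': S0 --a--> S3
  read 'a': S3 --a--> S2

Answer: S0, S1, S1, S1, S0, S3, S2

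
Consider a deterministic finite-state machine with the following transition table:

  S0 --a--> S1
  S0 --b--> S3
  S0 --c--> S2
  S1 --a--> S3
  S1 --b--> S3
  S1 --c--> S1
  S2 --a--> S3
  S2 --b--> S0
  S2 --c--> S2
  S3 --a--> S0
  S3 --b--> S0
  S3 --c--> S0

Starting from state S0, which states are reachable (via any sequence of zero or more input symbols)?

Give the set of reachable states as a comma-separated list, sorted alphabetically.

Answer: S0, S1, S2, S3

Derivation:
BFS from S0:
  visit S0: S0--a-->S1 (new), S0--b-->S3 (new), S0--c-->S2 (new)
  visit S1: S1--a-->S3 (seen), S1--b-->S3 (seen), S1--c-->S1 (seen)
  visit S3: S3--a-->S0 (seen), S3--b-->S0 (seen), S3--c-->S0 (seen)
  visit S2: S2--a-->S3 (seen), S2--b-->S0 (seen), S2--c-->S2 (seen)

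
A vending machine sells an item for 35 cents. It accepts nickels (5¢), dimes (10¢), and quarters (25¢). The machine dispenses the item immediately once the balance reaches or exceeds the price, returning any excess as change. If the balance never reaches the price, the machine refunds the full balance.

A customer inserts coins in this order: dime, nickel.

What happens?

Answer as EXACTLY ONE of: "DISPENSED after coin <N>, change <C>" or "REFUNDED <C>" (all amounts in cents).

Price: 35¢
Coin 1 (dime, 10¢): balance = 10¢
Coin 2 (nickel, 5¢): balance = 15¢
All coins inserted, balance 15¢ < price 35¢ → REFUND 15¢

Answer: REFUNDED 15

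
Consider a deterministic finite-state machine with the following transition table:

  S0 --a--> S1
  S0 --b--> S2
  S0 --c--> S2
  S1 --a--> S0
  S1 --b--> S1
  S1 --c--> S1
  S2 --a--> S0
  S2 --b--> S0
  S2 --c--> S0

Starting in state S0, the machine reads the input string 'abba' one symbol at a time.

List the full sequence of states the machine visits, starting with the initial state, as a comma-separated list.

Start: S0
  read 'a': S0 --a--> S1
  read 'b': S1 --b--> S1
  read 'b': S1 --b--> S1
  read 'a': S1 --a--> S0

Answer: S0, S1, S1, S1, S0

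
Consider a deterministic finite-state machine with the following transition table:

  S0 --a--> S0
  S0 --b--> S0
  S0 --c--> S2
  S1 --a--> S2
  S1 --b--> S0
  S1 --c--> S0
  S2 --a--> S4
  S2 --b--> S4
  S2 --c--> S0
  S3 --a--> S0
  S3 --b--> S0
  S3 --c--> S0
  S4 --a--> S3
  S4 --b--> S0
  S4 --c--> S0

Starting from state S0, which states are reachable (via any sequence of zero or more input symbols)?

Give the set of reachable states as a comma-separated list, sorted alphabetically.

Answer: S0, S2, S3, S4

Derivation:
BFS from S0:
  visit S0: S0--a-->S0 (seen), S0--b-->S0 (seen), S0--c-->S2 (new)
  visit S2: S2--a-->S4 (new), S2--b-->S4 (seen), S2--c-->S0 (seen)
  visit S4: S4--a-->S3 (new), S4--b-->S0 (seen), S4--c-->S0 (seen)
  visit S3: S3--a-->S0 (seen), S3--b-->S0 (seen), S3--c-->S0 (seen)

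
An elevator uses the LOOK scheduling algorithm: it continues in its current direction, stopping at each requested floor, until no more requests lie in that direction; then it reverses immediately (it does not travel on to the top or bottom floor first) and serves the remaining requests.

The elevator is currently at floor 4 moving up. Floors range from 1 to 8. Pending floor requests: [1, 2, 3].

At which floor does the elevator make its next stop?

Current floor: 4, direction: up
Requests above: []
Requests below: [1, 2, 3]
Moving up but no requests above → reverse; nearest below is max([1, 2, 3]) = 3

Answer: 3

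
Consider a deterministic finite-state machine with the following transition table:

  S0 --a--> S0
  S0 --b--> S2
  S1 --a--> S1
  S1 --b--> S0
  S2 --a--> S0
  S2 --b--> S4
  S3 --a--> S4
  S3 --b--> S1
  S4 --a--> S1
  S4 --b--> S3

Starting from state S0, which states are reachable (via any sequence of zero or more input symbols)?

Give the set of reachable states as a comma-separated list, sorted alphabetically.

BFS from S0:
  visit S0: S0--a-->S0 (seen), S0--b-->S2 (new)
  visit S2: S2--a-->S0 (seen), S2--b-->S4 (new)
  visit S4: S4--a-->S1 (new), S4--b-->S3 (new)
  visit S1: S1--a-->S1 (seen), S1--b-->S0 (seen)
  visit S3: S3--a-->S4 (seen), S3--b-->S1 (seen)

Answer: S0, S1, S2, S3, S4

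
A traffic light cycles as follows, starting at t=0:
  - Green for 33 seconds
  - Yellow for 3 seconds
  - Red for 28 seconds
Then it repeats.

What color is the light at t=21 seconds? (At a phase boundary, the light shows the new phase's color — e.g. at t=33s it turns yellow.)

Answer: green

Derivation:
Cycle length = 33 + 3 + 28 = 64s
t = 21, phase_t = 21 mod 64 = 21
21 < 33 (green end) → GREEN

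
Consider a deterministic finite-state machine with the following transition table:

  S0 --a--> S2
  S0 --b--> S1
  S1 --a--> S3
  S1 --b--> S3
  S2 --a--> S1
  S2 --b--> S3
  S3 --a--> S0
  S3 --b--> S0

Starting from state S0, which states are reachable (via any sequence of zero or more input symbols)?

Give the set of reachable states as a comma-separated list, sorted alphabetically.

Answer: S0, S1, S2, S3

Derivation:
BFS from S0:
  visit S0: S0--a-->S2 (new), S0--b-->S1 (new)
  visit S2: S2--a-->S1 (seen), S2--b-->S3 (new)
  visit S1: S1--a-->S3 (seen), S1--b-->S3 (seen)
  visit S3: S3--a-->S0 (seen), S3--b-->S0 (seen)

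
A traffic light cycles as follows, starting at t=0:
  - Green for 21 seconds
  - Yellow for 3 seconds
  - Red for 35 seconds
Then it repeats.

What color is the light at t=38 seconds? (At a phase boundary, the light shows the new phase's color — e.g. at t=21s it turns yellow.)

Cycle length = 21 + 3 + 35 = 59s
t = 38, phase_t = 38 mod 59 = 38
38 >= 24 → RED

Answer: red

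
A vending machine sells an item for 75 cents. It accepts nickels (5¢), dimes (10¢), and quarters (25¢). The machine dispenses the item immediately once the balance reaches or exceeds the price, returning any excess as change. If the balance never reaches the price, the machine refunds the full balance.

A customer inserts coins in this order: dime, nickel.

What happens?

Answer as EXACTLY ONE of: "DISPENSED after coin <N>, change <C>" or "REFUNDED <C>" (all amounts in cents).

Answer: REFUNDED 15

Derivation:
Price: 75¢
Coin 1 (dime, 10¢): balance = 10¢
Coin 2 (nickel, 5¢): balance = 15¢
All coins inserted, balance 15¢ < price 75¢ → REFUND 15¢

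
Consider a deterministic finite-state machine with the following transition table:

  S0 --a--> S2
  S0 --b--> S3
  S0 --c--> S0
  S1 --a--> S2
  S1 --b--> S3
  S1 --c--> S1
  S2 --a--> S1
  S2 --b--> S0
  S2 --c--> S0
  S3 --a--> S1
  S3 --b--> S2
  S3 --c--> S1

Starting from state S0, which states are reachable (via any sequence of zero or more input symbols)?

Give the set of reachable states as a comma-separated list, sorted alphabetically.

BFS from S0:
  visit S0: S0--a-->S2 (new), S0--b-->S3 (new), S0--c-->S0 (seen)
  visit S2: S2--a-->S1 (new), S2--b-->S0 (seen), S2--c-->S0 (seen)
  visit S3: S3--a-->S1 (seen), S3--b-->S2 (seen), S3--c-->S1 (seen)
  visit S1: S1--a-->S2 (seen), S1--b-->S3 (seen), S1--c-->S1 (seen)

Answer: S0, S1, S2, S3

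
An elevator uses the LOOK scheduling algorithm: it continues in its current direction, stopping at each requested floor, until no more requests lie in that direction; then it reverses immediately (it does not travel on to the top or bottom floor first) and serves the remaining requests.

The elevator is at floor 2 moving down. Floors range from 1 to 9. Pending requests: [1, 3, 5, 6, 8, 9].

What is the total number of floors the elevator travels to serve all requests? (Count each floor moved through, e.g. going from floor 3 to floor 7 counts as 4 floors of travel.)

Answer: 9

Derivation:
Start at floor 2 moving down, LOOK stop order: [1, 3, 5, 6, 8, 9]
  2 → 1: |1-2| = 1, total = 1
  1 → 3: |3-1| = 2, total = 3
  3 → 5: |5-3| = 2, total = 5
  5 → 6: |6-5| = 1, total = 6
  6 → 8: |8-6| = 2, total = 8
  8 → 9: |9-8| = 1, total = 9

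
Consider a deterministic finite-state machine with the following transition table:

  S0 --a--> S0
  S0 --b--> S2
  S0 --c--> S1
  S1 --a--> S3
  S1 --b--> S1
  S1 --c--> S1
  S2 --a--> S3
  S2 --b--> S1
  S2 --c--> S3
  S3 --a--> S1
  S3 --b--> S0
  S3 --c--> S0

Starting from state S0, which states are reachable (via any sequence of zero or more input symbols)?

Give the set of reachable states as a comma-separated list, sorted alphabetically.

Answer: S0, S1, S2, S3

Derivation:
BFS from S0:
  visit S0: S0--a-->S0 (seen), S0--b-->S2 (new), S0--c-->S1 (new)
  visit S2: S2--a-->S3 (new), S2--b-->S1 (seen), S2--c-->S3 (seen)
  visit S1: S1--a-->S3 (seen), S1--b-->S1 (seen), S1--c-->S1 (seen)
  visit S3: S3--a-->S1 (seen), S3--b-->S0 (seen), S3--c-->S0 (seen)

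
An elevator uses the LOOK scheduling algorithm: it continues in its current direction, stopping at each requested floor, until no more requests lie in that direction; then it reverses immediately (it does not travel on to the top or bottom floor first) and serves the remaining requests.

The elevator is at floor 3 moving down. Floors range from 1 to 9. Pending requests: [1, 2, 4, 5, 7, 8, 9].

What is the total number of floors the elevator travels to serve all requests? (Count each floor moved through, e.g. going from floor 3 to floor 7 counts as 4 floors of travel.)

Start at floor 3 moving down, LOOK stop order: [2, 1, 4, 5, 7, 8, 9]
  3 → 2: |2-3| = 1, total = 1
  2 → 1: |1-2| = 1, total = 2
  1 → 4: |4-1| = 3, total = 5
  4 → 5: |5-4| = 1, total = 6
  5 → 7: |7-5| = 2, total = 8
  7 → 8: |8-7| = 1, total = 9
  8 → 9: |9-8| = 1, total = 10

Answer: 10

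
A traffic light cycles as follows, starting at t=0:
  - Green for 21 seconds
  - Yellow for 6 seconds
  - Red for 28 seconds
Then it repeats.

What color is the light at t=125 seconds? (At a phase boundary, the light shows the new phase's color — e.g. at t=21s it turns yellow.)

Answer: green

Derivation:
Cycle length = 21 + 6 + 28 = 55s
t = 125, phase_t = 125 mod 55 = 15
15 < 21 (green end) → GREEN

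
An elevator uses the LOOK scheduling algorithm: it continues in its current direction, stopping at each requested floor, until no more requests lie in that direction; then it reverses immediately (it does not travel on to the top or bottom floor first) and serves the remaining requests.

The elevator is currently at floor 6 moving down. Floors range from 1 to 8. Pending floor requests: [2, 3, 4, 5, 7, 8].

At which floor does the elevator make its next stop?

Current floor: 6, direction: down
Requests above: [7, 8]
Requests below: [2, 3, 4, 5]
Moving down and requests lie below → nearest below is max([2, 3, 4, 5]) = 5

Answer: 5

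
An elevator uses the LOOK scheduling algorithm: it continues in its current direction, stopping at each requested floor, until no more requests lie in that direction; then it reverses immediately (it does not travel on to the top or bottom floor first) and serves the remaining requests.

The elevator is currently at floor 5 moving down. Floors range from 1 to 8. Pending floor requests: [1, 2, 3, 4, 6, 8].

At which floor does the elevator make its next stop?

Answer: 4

Derivation:
Current floor: 5, direction: down
Requests above: [6, 8]
Requests below: [1, 2, 3, 4]
Moving down and requests lie below → nearest below is max([1, 2, 3, 4]) = 4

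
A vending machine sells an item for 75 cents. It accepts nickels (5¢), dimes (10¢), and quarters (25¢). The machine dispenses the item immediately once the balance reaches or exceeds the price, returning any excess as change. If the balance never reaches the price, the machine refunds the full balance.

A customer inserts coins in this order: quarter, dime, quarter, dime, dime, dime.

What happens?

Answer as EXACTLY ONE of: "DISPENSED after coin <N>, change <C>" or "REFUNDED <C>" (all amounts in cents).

Price: 75¢
Coin 1 (quarter, 25¢): balance = 25¢
Coin 2 (dime, 10¢): balance = 35¢
Coin 3 (quarter, 25¢): balance = 60¢
Coin 4 (dime, 10¢): balance = 70¢
Coin 5 (dime, 10¢): balance = 80¢
  → balance >= price → DISPENSE, change = 80 - 75 = 5¢

Answer: DISPENSED after coin 5, change 5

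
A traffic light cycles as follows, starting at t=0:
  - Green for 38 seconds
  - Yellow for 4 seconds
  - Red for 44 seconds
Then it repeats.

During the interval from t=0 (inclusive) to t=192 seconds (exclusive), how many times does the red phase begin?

Cycle = 38+4+44 = 86s
red phase starts at t = k*86 + 42 for k=0,1,2,...
Need k*86+42 < 192 → k < 1.744
k ∈ {0, ..., 1} → 2 starts

Answer: 2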